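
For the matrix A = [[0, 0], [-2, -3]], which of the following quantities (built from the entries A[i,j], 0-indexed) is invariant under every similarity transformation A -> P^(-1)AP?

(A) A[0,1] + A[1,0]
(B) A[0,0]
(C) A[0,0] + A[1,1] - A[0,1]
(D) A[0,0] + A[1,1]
D

A[0,0] + A[1,1] is the trace of A. By the cyclic property of the trace, tr(P^(-1)AP) = tr(APP^(-1)) = tr(A), so it is the same for every matrix similar to A.

The other combinations are not similarity invariants. For example, take P = [[1, 1], [1, 2]] (det P = 1), so P^(-1) = [[2, -1], [-1, 1]] and
B = P^(-1)AP = [[5, 8], [-5, -8]].
Evaluating each option on A and on B:
(A) A[0,1] + A[1,0]: -2 for A, 3 for B -> changes
(B) A[0,0]: 0 for A, 5 for B -> changes
(C) A[0,0] + A[1,1] - A[0,1]: -3 for A, -11 for B -> changes
(D) A[0,0] + A[1,1]: -3 for A, -3 for B -> unchanged

Only (D) A[0,0] + A[1,1] = -3 survives (and it does so for every P, not just this one), so it is the invariant.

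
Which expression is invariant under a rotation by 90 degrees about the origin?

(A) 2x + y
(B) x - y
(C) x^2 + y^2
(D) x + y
C

A rotation by 90 degrees sends (x, y) to (-y, x).
Substitute the transformed coordinates into each option and compare with the original:
(A) 2x + y  ->  2(-y) + (x) = x - 2y   [differs from 2x + y: not invariant]
(B) x - y  ->  (-y) - (x) = -x - y   [differs from x - y: not invariant]
(C) x^2 + y^2  ->  (-y)^2 + (x)^2 = x^2 + y^2   [equals x^2 + y^2: invariant]
(D) x + y  ->  (-y) + (x) = x - y   [differs from x + y: not invariant]

Only option (C), x^2 + y^2, is unchanged by the transformation.
Geometrically, x^2 + y^2 is the squared distance from the origin, which every rotation about the origin preserves.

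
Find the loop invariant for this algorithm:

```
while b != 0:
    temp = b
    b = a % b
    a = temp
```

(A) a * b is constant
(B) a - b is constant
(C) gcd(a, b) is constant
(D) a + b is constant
C

A loop invariant must hold before the first iteration and be re-established by every execution of the body.

(C) gcd(a, b) is constant: One iteration replaces (a, b) by (b, a mod b). Since a mod b = a - q*b for an integer q, any common divisor of a and b divides b and a mod b, and conversely; hence gcd(b, a mod b) = gcd(a, b). For instance (29, 7) -> (7, 1) keeps gcd = 1. At exit b = 0 and a = gcd of the original inputs.

The other options fail:
(A) a * b is constant: e.g. (a, b) = (29, 7) -> (7, 1): the product goes from 203 to 7.
(B) a - b is constant: e.g. (a, b) = (29, 7) -> (7, 1): the difference goes from 22 to 6.
(D) a + b is constant: e.g. (a, b) = (29, 7) -> (7, 1): the sum goes from 36 to 8.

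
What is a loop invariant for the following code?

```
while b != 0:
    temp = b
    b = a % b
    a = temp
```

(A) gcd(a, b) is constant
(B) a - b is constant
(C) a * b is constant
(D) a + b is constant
A

A loop invariant must hold before the first iteration and be re-established by every execution of the body.

(A) gcd(a, b) is constant: One iteration replaces (a, b) by (b, a mod b). Since a mod b = a - q*b for an integer q, any common divisor of a and b divides b and a mod b, and conversely; hence gcd(b, a mod b) = gcd(a, b). For instance (21, 12) -> (12, 9) keeps gcd = 3. At exit b = 0 and a = gcd of the original inputs.

The other options fail:
(B) a - b is constant: e.g. (a, b) = (21, 12) -> (12, 9): the difference goes from 9 to 3.
(C) a * b is constant: e.g. (a, b) = (21, 12) -> (12, 9): the product goes from 252 to 108.
(D) a + b is constant: e.g. (a, b) = (21, 12) -> (12, 9): the sum goes from 33 to 21.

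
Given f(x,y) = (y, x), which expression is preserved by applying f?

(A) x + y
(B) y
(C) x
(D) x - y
A

For f(x,y) = (y, x):
After applying f: x' = y, y' = x. So x' + y' = y + x = x + y.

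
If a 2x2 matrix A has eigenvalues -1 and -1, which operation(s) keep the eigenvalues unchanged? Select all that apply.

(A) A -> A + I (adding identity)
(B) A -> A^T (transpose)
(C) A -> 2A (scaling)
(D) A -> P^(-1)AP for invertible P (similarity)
B and D

Eigenvalues are preserved by:
1. Similarity transformations: A -> P^(-1)AP (same characteristic polynomial)
2. Transpose: A^T has the same eigenvalues as A

Eigenvalues are NOT preserved by:
- Adding identity: eigenvalues become -1+1, -1+1
- Scaling: eigenvalues become -2, -2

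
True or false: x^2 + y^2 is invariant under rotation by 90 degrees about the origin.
True

Applying rotation by 90 degrees: x' = x*cos(90 degrees) - y*sin(90 degrees) = -y, y' = x*sin(90 degrees) + y*cos(90 degrees) = x

Substituting into x^2 + y^2:
(-y)^2 + (x)^2
= x^2 + y^2

This equals the original expression x^2 + y^2, so it IS invariant.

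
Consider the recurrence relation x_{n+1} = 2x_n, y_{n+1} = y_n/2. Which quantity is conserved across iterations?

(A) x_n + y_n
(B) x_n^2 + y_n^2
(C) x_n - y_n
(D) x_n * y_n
D

For the recurrence x_{n+1} = 2x_n, y_{n+1} = y_n/2:

x_{n+1} * y_{n+1} = (2x_n) * (y_n/2) = x_n * y_n
The product is conserved.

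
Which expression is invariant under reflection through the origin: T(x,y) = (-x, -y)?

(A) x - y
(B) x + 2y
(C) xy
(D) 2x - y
C

The map is reflection through the origin: T(x,y) = (-x, -y).
Substitute the transformed coordinates into each option and compare with the original:
(A) x - y  ->  (-x) - (-y) = -x + y   [differs from x - y: not invariant]
(B) x + 2y  ->  (-x) + 2(-y) = -x - 2y   [differs from x + 2y: not invariant]
(C) xy  ->  (-x)(-y) = xy   [equals xy: invariant]
(D) 2x - y  ->  2(-x) - (-y) = -2x + y   [differs from 2x - y: not invariant]

Only option (C), xy, is unchanged by the transformation.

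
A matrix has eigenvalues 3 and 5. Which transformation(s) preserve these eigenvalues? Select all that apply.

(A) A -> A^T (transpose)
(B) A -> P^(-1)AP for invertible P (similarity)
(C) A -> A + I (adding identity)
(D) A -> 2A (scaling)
A and B

Eigenvalues are preserved by:
1. Similarity transformations: A -> P^(-1)AP (same characteristic polynomial)
2. Transpose: A^T has the same eigenvalues as A

Eigenvalues are NOT preserved by:
- Adding identity: eigenvalues become 3+1, 5+1
- Scaling: eigenvalues become 6, 10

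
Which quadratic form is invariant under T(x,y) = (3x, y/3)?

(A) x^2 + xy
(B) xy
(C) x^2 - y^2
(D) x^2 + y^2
B

T multiplies x by 3 and divides y by 3.
Substitute the transformed coordinates into each option and compare with the original:
(A) x^2 + xy  ->  (3x)^2 + (3x)(y/3) = 9x^2 + xy   [differs from x^2 + xy: not invariant]
(B) xy  ->  (3x)(y/3) = xy   [equals xy: invariant]
(C) x^2 - y^2  ->  (3x)^2 - (y/3)^2 = 9x^2 - y^2/9   [differs from x^2 - y^2: not invariant]
(D) x^2 + y^2  ->  (3x)^2 + (y/3)^2 = 9x^2 + y^2/9   [differs from x^2 + y^2: not invariant]

Only option (B), xy, is unchanged by the transformation.
The factors 3 and 1/3 cancel only in the pure product xy.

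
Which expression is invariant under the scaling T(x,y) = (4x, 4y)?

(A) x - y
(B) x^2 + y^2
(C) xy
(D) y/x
D

Under the uniform scaling T(x,y) = (4x, 4y):
Substitute the transformed coordinates into each option and compare with the original:
(A) x - y  ->  (4x) - (4y) = 4x - 4y   [differs from x - y: not invariant]
(B) x^2 + y^2  ->  (4x)^2 + (4y)^2 = 16x^2 + 16y^2   [differs from x^2 + y^2: not invariant]
(C) xy  ->  (4x)(4y) = 16xy   [differs from xy: not invariant]
(D) y/x  ->  (4y)/(4x) = y/x   [equals y/x: invariant]

Only option (D), y/x, is unchanged by the transformation.
The common factor 4 cancels in a ratio of coordinates, while sums, products and sums of squares pick up factors of 4 or 16.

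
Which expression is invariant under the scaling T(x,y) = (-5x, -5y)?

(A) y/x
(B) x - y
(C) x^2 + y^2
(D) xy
A

Under the uniform scaling T(x,y) = (-5x, -5y):
Substitute the transformed coordinates into each option and compare with the original:
(A) y/x  ->  (-5y)/(-5x) = y/x   [equals y/x: invariant]
(B) x - y  ->  (-5x) - (-5y) = -5x + 5y   [differs from x - y: not invariant]
(C) x^2 + y^2  ->  (-5x)^2 + (-5y)^2 = 25x^2 + 25y^2   [differs from x^2 + y^2: not invariant]
(D) xy  ->  (-5x)(-5y) = 25xy   [differs from xy: not invariant]

Only option (A), y/x, is unchanged by the transformation.
The common factor -5 cancels in a ratio of coordinates, while sums, products and sums of squares pick up factors of -5 or 25.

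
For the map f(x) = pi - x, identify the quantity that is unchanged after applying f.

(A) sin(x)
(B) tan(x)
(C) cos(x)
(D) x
A

For f(x) = pi - x:
sin(pi - x) = sin(x), so sine is invariant under this transformation.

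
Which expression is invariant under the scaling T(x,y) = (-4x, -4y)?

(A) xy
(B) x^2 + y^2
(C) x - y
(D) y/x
D

Under the uniform scaling T(x,y) = (-4x, -4y):
Substitute the transformed coordinates into each option and compare with the original:
(A) xy  ->  (-4x)(-4y) = 16xy   [differs from xy: not invariant]
(B) x^2 + y^2  ->  (-4x)^2 + (-4y)^2 = 16x^2 + 16y^2   [differs from x^2 + y^2: not invariant]
(C) x - y  ->  (-4x) - (-4y) = -4x + 4y   [differs from x - y: not invariant]
(D) y/x  ->  (-4y)/(-4x) = y/x   [equals y/x: invariant]

Only option (D), y/x, is unchanged by the transformation.
The common factor -4 cancels in a ratio of coordinates, while sums, products and sums of squares pick up factors of -4 or 16.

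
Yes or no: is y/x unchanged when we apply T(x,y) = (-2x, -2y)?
Yes

Substitute T(x,y) = (-2x, -2y) into the expression and compare with the original.

Original: y/x
After applying T: (-2y)/(-2x) = y/x

This is identical to the original y/x, so the expression is invariant.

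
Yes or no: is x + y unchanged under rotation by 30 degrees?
No

Applying rotation by 30 degrees: x' = x*cos(30 degrees) - y*sin(30 degrees) = sqrt(3)x/2 - y/2, y' = x*sin(30 degrees) + y*cos(30 degrees) = x/2 + sqrt(3)y/2

Substituting into x + y:
(sqrt(3)x/2 - y/2) + (x/2 + sqrt(3)y/2)
= x/2 + sqrt(3)x/2 - y/2 + sqrt(3)y/2

This differs from the original expression x + y, so it is NOT invariant.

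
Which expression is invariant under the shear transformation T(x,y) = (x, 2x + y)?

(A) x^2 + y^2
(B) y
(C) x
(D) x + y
C

Under the shear T(x,y) = (x, 2x + y):
Substitute the transformed coordinates into each option and compare with the original:
(A) x^2 + y^2  ->  (x)^2 + (2x + y)^2 = 5x^2 + 4xy + y^2   [differs from x^2 + y^2: not invariant]
(B) y  ->  (2x + y) = 2x + y   [differs from y: not invariant]
(C) x  ->  (x) = x   [equals x: invariant]
(D) x + y  ->  (x) + (2x + y) = 3x + y   [differs from x + y: not invariant]

Only option (C), x, is unchanged by the transformation.
A vertical shear moves points parallel to the y-axis, so the x-coordinate (and any function of x alone) is unchanged.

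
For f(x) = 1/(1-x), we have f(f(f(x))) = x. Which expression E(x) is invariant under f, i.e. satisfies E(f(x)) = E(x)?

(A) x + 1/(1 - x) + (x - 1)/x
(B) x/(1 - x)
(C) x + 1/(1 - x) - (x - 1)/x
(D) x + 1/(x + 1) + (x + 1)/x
A

Replace x by f(x) = 1/(1 - x) in each option and simplify. As a quick numerical cross-check, also compare E(4) with E(f(4)) = E(-1/3).

(A) x + 1/(1 - x) + (x - 1)/x  ->  (1/(1 - x)) + 1/(1 - (1/(1 - x))) + ((1/(1 - x)) - 1)/(1/(1 - x)), which simplifies back to x + 1/(1 - x) + (x - 1)/x; check: E(4) = 53/12, E(-1/3) = 53/12.   [invariant]
(B) x/(1 - x)  ->  (1/(1 - x))/(1 - (1/(1 - x))) = -1/x; check: E(4) = -4/3 but E(-1/3) = -1/4.   [not invariant]
(C) x + 1/(1 - x) - (x - 1)/x  ->  (1/(1 - x)) + 1/(1 - (1/(1 - x))) - ((1/(1 - x)) - 1)/(1/(1 - x)) = (x^2(1 - x) - x + (x - 1)^2)/(x(x - 1)); check: E(4) = 35/12 but E(-1/3) = -43/12.   [not invariant]
(D) x + 1/(x + 1) + (x + 1)/x  ->  (1/(1 - x)) + 1/((1/(1 - x)) + 1) + ((1/(1 - x)) + 1)/(1/(1 - x)) = (-x^3 + 6x^2 - 11x + 7)/(x^2 - 3x + 2); check: E(4) = 109/20 but E(-1/3) = -5/6.   [not invariant]

Only (A) is unchanged. Indeed f(f(x)) = 1/(1 - 1/(1-x)) = (1-x)/(-x) = (x-1)/x, so E(x) = x + f(x) + f(f(x)) is the sum over the whole 3-cycle; applying f just permutes the three terms cyclically (x -> f(x) -> f(f(x)) -> x), leaving the sum unchanged.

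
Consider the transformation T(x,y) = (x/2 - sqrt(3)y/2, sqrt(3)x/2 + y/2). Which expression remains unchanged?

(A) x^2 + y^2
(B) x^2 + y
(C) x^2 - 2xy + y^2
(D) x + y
A

An expression E(x,y) is invariant under T if E(T(x,y)) = E(x,y). Here T(x,y) = (x/2 - sqrt(3)y/2, sqrt(3)x/2 + y/2).
Substitute the transformed coordinates into each option and compare with the original:
(A) x^2 + y^2  ->  (x/2 - sqrt(3)y/2)^2 + (sqrt(3)x/2 + y/2)^2 = x^2 + y^2   [equals x^2 + y^2: invariant]
(B) x^2 + y  ->  (x/2 - sqrt(3)y/2)^2 + (sqrt(3)x/2 + y/2) = x^2/4 - sqrt(3)xy/2 + sqrt(3)x/2 + 3y^2/4 + y/2   [differs from x^2 + y: not invariant]
(C) x^2 - 2xy + y^2  ->  (x/2 - sqrt(3)y/2)^2 - 2(x/2 - sqrt(3)y/2)(sqrt(3)x/2 + y/2) + (sqrt(3)x/2 + y/2)^2 = -sqrt(3)x^2/2 + x^2 + xy + sqrt(3)y^2/2 + y^2   [differs from x^2 - 2xy + y^2: not invariant]
(D) x + y  ->  (x/2 - sqrt(3)y/2) + (sqrt(3)x/2 + y/2) = x/2 + sqrt(3)x/2 - sqrt(3)y/2 + y/2   [differs from x + y: not invariant]

Only option (A), x^2 + y^2, is unchanged by the transformation.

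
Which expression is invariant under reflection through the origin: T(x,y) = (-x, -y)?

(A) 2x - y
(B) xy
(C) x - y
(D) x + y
B

The map is reflection through the origin: T(x,y) = (-x, -y).
Substitute the transformed coordinates into each option and compare with the original:
(A) 2x - y  ->  2(-x) - (-y) = -2x + y   [differs from 2x - y: not invariant]
(B) xy  ->  (-x)(-y) = xy   [equals xy: invariant]
(C) x - y  ->  (-x) - (-y) = -x + y   [differs from x - y: not invariant]
(D) x + y  ->  (-x) + (-y) = -x - y   [differs from x + y: not invariant]

Only option (B), xy, is unchanged by the transformation.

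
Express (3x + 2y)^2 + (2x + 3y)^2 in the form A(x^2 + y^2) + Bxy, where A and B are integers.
13(x^2 + y^2) + 24xy

Expanding: (3x + 2y)^2 = 9x^2 + 12xy + 4y^2
(2x + 3y)^2 = 4x^2 + 12xy + 9y^2
Sum = (9+4)(x^2+y^2) + 24xy = 13(x^2 + y^2) + 24xy
This is symmetric in x and y.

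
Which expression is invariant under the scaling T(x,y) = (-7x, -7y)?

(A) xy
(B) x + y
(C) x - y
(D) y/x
D

Under the uniform scaling T(x,y) = (-7x, -7y):
Substitute the transformed coordinates into each option and compare with the original:
(A) xy  ->  (-7x)(-7y) = 49xy   [differs from xy: not invariant]
(B) x + y  ->  (-7x) + (-7y) = -7x - 7y   [differs from x + y: not invariant]
(C) x - y  ->  (-7x) - (-7y) = -7x + 7y   [differs from x - y: not invariant]
(D) y/x  ->  (-7y)/(-7x) = y/x   [equals y/x: invariant]

Only option (D), y/x, is unchanged by the transformation.
The common factor -7 cancels in a ratio of coordinates, while sums, products and sums of squares pick up factors of -7 or 49.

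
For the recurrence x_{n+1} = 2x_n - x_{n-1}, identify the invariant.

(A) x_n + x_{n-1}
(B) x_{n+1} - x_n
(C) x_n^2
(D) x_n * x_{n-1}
B

For the recurrence x_{n+1} = 2x_n - x_{n-1}:

If x_{n+1} = 2x_n - x_{n-1}, then:
x_{n+1} - x_n = x_n - x_{n-1}
The first difference is constant throughout the sequence.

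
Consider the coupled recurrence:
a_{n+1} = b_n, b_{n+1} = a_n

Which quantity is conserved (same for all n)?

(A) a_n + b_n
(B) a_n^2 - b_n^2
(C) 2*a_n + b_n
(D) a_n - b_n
A

Replace a_n by a_{n+1} = b_n and b_n by b_{n+1} = a_n in each option and simplify:
(A) a_n + b_n  ->  (b_n) + (a_n) = a_n + b_n   [conserved]
(B) a_n^2 - b_n^2  ->  (b_n)^2 - (a_n)^2 = -a_n^2 + b_n^2   [not conserved]
(C) 2*a_n + b_n  ->  2*(b_n) + (a_n) = a_n + 2*b_n   [not conserved]
(D) a_n - b_n  ->  (b_n) - (a_n) = -a_n + b_n   [not conserved]

Only (A) a_n + b_n returns to itself after one step, so it is the conserved quantity.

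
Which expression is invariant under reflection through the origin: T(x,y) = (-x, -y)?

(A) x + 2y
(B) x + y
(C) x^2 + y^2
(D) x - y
C

The map is reflection through the origin: T(x,y) = (-x, -y).
Substitute the transformed coordinates into each option and compare with the original:
(A) x + 2y  ->  (-x) + 2(-y) = -x - 2y   [differs from x + 2y: not invariant]
(B) x + y  ->  (-x) + (-y) = -x - y   [differs from x + y: not invariant]
(C) x^2 + y^2  ->  (-x)^2 + (-y)^2 = x^2 + y^2   [equals x^2 + y^2: invariant]
(D) x - y  ->  (-x) - (-y) = -x + y   [differs from x - y: not invariant]

Only option (C), x^2 + y^2, is unchanged by the transformation.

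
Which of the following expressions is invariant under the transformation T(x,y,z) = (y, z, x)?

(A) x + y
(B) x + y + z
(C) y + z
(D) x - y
B

Apply T(x,y,z) = (y, z, x) to each option, i.e. replace (x, y, z) by the transformed coordinates.
Substitute the transformed coordinates into each option and compare with the original:
(A) x + y  ->  (y) + (z) = y + z   [differs from x + y: not invariant]
(B) x + y + z  ->  (y) + (z) + (x) = x + y + z   [equals x + y + z: invariant]
(C) y + z  ->  (z) + (x) = x + z   [differs from y + z: not invariant]
(D) x - y  ->  (y) - (z) = y - z   [differs from x - y: not invariant]

Only option (B), x + y + z, is unchanged by the transformation.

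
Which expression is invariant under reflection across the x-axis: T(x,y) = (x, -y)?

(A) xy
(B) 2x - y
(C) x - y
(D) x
D

The map is reflection across the x-axis: T(x,y) = (x, -y).
Substitute the transformed coordinates into each option and compare with the original:
(A) xy  ->  (x)(-y) = -xy   [differs from xy: not invariant]
(B) 2x - y  ->  2(x) - (-y) = 2x + y   [differs from 2x - y: not invariant]
(C) x - y  ->  (x) - (-y) = x + y   [differs from x - y: not invariant]
(D) x  ->  (x) = x   [equals x: invariant]

Only option (D), x, is unchanged by the transformation.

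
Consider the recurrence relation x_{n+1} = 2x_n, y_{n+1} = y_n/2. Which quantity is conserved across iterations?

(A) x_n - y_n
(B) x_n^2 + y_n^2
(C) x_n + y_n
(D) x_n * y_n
D

For the recurrence x_{n+1} = 2x_n, y_{n+1} = y_n/2:

x_{n+1} * y_{n+1} = (2x_n) * (y_n/2) = x_n * y_n
The product is conserved.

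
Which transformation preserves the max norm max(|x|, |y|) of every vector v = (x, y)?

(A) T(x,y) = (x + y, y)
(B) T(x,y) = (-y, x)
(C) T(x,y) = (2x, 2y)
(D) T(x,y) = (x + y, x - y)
B

A transformation preserves a norm if ||T(v)|| = ||v|| for every v; a single vector where the norm changes rules an option out.

(A) T(x,y) = (x + y, y): v = (1, 1) has norm max(|1|, |1|) = 1, but T(v) = (2, 1) has norm 2 -- not preserved.
(B) T(x,y) = (-y, x): preserves the norm -- it only permutes the coordinates and/or flips signs, which leaves max(|x|, |y|) unchanged.
(C) T(x,y) = (2x, 2y): v = (1, 0) has norm max(|1|, |0|) = 1, but T(v) = (2, 0) has norm 2 -- not preserved.
(D) T(x,y) = (x + y, x - y): v = (1, 1) has norm max(|1|, |1|) = 1, but T(v) = (2, 0) has norm 2 -- not preserved.

Therefore the answer is (B).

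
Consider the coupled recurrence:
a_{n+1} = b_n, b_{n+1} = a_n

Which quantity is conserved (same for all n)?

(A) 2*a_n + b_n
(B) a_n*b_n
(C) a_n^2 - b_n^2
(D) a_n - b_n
B

Replace a_n by a_{n+1} = b_n and b_n by b_{n+1} = a_n in each option and simplify:
(A) 2*a_n + b_n  ->  2*(b_n) + (a_n) = a_n + 2*b_n   [not conserved]
(B) a_n*b_n  ->  (b_n)*(a_n) = a_n*b_n   [conserved]
(C) a_n^2 - b_n^2  ->  (b_n)^2 - (a_n)^2 = -a_n^2 + b_n^2   [not conserved]
(D) a_n - b_n  ->  (b_n) - (a_n) = -a_n + b_n   [not conserved]

Only (B) a_n*b_n returns to itself after one step, so it is the conserved quantity.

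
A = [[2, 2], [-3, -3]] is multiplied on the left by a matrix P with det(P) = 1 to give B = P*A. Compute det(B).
0

By the multiplicative property of determinants, det(B) = det(P*A) = det(P) * det(A) = det(A),
so the determinant is invariant under multiplication by any determinant-1 matrix; we just need det(A).

det(A) = (2)(-3) - (2)(-3) = -6 - (-6) = 0

Therefore det(B) = 1 * 0 = 0.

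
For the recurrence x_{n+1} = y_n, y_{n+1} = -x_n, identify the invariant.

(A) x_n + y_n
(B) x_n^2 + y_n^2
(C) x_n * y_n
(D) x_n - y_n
B

For the recurrence x_{n+1} = y_n, y_{n+1} = -x_n:

x_{n+1}^2 + y_{n+1}^2 = y_n^2 + (-x_n)^2 = x_n^2 + y_n^2
The sum of squares is conserved (like energy in a harmonic oscillator).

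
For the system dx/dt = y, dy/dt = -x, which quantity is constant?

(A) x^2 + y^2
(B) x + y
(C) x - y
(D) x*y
A

A first integral I satisfies dI/dt = 0 along every solution. Differentiate each option and use the equation of motion:
(A) d/dt[x^2 + y^2] = 2x*dx/dt + 2y*dy/dt = 2x*y + 2y*(-x) = 0
(B) d/dt[x + y] = y + (-x) = y - x, not identically 0
(C) d/dt[x - y] = y - (-x) = x + y, not identically 0
(D) d/dt[x*y] = (dx/dt)y + x(dy/dt) = y^2 - x^2, not identically 0

Only (A) has zero time-derivative. So x^2 + y^2 (the squared radius; trajectories are circles) is the conserved quantity.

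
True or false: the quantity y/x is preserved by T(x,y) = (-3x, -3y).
True

Substitute T(x,y) = (-3x, -3y) into the expression and compare with the original.

Original: y/x
After applying T: (-3y)/(-3x) = y/x

This is identical to the original y/x, so the expression is invariant.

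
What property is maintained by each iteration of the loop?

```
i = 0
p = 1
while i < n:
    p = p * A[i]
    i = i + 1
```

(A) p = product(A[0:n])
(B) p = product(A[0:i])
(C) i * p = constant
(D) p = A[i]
B

A loop invariant must hold before the first iteration and be re-established by every execution of the body.

(B) p = product(A[0:i]): Initially i = 0 and p = 1 = product of the empty slice A[0:0]. If p = product(A[0:i]) holds at the top of an iteration, the body sets p to product(A[0:i]) * A[i] = product(A[0:i+1]) and then i to i+1, so the property is restored. At exit i = n, giving p = product(A[0:n]).

The other options fail:
(A) p = product(A[0:n]): false before the loop (p = 1, not the full product) -- it only becomes true at exit.
(C) i * p = constant: initially i * p = 0, but after one iteration it is 1 * A[0], which is nonzero in general.
(D) p = A[i]: after the first iteration p = A[0] but i = 1; in general p is a product of several elements, not a single one.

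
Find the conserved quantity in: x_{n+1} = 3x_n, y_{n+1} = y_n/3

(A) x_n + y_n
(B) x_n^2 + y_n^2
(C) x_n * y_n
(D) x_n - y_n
C

For the recurrence x_{n+1} = 3x_n, y_{n+1} = y_n/3:

x_{n+1} * y_{n+1} = (3x_n) * (y_n/3) = x_n * y_n
The product is conserved.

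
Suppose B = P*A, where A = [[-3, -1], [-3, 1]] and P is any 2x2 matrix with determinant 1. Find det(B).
-6

By the multiplicative property of determinants, det(B) = det(P*A) = det(P) * det(A) = det(A),
so the determinant is invariant under multiplication by any determinant-1 matrix; we just need det(A).

det(A) = (-3)(1) - (-1)(-3) = -3 - 3 = -6

Therefore det(B) = 1 * (-6) = -6.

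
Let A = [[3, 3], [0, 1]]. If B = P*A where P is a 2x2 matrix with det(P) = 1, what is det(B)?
3

By the multiplicative property of determinants, det(B) = det(P*A) = det(P) * det(A) = det(A),
so the determinant is invariant under multiplication by any determinant-1 matrix; we just need det(A).

det(A) = (3)(1) - (3)(0) = 3 - 0 = 3

Therefore det(B) = 1 * 3 = 3.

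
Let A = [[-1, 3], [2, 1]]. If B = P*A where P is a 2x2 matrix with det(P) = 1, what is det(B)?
-7

By the multiplicative property of determinants, det(B) = det(P*A) = det(P) * det(A) = det(A),
so the determinant is invariant under multiplication by any determinant-1 matrix; we just need det(A).

det(A) = (-1)(1) - (3)(2) = -1 - 6 = -7

Therefore det(B) = 1 * (-7) = -7.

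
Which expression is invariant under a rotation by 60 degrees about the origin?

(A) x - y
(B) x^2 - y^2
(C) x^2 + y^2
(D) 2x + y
C

A rotation by 60 degrees sends (x, y) to (x/2 - sqrt(3)y/2, sqrt(3)x/2 + y/2).
Substitute the transformed coordinates into each option and compare with the original:
(A) x - y  ->  (x/2 - sqrt(3)y/2) - (sqrt(3)x/2 + y/2) = -sqrt(3)x/2 + x/2 - sqrt(3)y/2 - y/2   [differs from x - y: not invariant]
(B) x^2 - y^2  ->  (x/2 - sqrt(3)y/2)^2 - (sqrt(3)x/2 + y/2)^2 = -x^2/2 - sqrt(3)xy + y^2/2   [differs from x^2 - y^2: not invariant]
(C) x^2 + y^2  ->  (x/2 - sqrt(3)y/2)^2 + (sqrt(3)x/2 + y/2)^2 = x^2 + y^2   [equals x^2 + y^2: invariant]
(D) 2x + y  ->  2(x/2 - sqrt(3)y/2) + (sqrt(3)x/2 + y/2) = sqrt(3)x/2 + x - sqrt(3)y + y/2   [differs from 2x + y: not invariant]

Only option (C), x^2 + y^2, is unchanged by the transformation.
Geometrically, x^2 + y^2 is the squared distance from the origin, which every rotation about the origin preserves.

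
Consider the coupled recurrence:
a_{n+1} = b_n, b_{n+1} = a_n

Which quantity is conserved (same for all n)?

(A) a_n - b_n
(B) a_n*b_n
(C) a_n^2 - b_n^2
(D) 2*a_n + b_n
B

Replace a_n by a_{n+1} = b_n and b_n by b_{n+1} = a_n in each option and simplify:
(A) a_n - b_n  ->  (b_n) - (a_n) = -a_n + b_n   [not conserved]
(B) a_n*b_n  ->  (b_n)*(a_n) = a_n*b_n   [conserved]
(C) a_n^2 - b_n^2  ->  (b_n)^2 - (a_n)^2 = -a_n^2 + b_n^2   [not conserved]
(D) 2*a_n + b_n  ->  2*(b_n) + (a_n) = a_n + 2*b_n   [not conserved]

Only (B) a_n*b_n returns to itself after one step, so it is the conserved quantity.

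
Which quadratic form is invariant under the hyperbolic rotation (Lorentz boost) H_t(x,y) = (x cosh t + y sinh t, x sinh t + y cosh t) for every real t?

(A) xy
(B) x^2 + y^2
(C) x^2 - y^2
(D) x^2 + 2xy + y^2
C

Write x' = x cosh t + y sinh t, y' = x sinh t + y cosh t and substitute into each option:
(A) xy: (x cosh t + y sinh t)(x sinh t + y cosh t) = xy(cosh^2 t + sinh^2 t) + (x^2 + y^2) sinh t cosh t = xy cosh 2t + (x^2 + y^2)(sinh 2t)/2   [not invariant for t != 0]
(B) x^2 + y^2: (x cosh t + y sinh t)^2 + (x sinh t + y cosh t)^2 = (x^2 + y^2)(cosh^2 t + sinh^2 t) + 4xy sinh t cosh t = (x^2 + y^2) cosh 2t + 2xy sinh 2t   [not invariant for t != 0]
(C) x^2 - y^2: (x cosh t + y sinh t)^2 - (x sinh t + y cosh t)^2 = x^2(cosh^2 t - sinh^2 t) + 2xy(cosh t sinh t - sinh t cosh t) + y^2(sinh^2 t - cosh^2 t) = x^2 - y^2   [invariant, using cosh^2 t - sinh^2 t = 1]
(D) x^2 + 2xy + y^2: (x' + y')^2 with x' + y' = (x + y)(cosh t + sinh t) = (x + y)e^t, so it becomes (x + y)^2 e^(2t)   [not invariant for t != 0]

Only (C) x^2 - y^2 is unchanged; it is the Minkowski form preserved by Lorentz boosts, just as x^2 + y^2 is preserved by ordinary rotations.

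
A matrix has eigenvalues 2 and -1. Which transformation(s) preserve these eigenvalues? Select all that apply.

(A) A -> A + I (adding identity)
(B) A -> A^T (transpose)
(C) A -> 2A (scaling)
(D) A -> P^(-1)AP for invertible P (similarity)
B and D

Eigenvalues are preserved by:
1. Similarity transformations: A -> P^(-1)AP (same characteristic polynomial)
2. Transpose: A^T has the same eigenvalues as A

Eigenvalues are NOT preserved by:
- Adding identity: eigenvalues become 2+1, -1+1
- Scaling: eigenvalues become 4, -2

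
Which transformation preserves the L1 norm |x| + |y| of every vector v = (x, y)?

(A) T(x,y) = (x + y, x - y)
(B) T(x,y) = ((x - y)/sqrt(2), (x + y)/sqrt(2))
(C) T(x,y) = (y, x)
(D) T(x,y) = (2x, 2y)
C

A transformation preserves a norm if ||T(v)|| = ||v|| for every v; a single vector where the norm changes rules an option out.

(A) T(x,y) = (x + y, x - y): v = (1, 0) has norm |1| + |0| = 1, but T(v) = (1, 1) has norm 2 -- not preserved.
(B) T(x,y) = ((x - y)/sqrt(2), (x + y)/sqrt(2)): v = (1, 0) has norm |1| + |0| = 1, but T(v) = (sqrt(2)/2, sqrt(2)/2) has norm sqrt(2) -- not preserved.
(C) T(x,y) = (y, x): preserves the norm -- it only permutes the coordinates and/or flips signs, which leaves |x| + |y| unchanged.
(D) T(x,y) = (2x, 2y): v = (1, 0) has norm |1| + |0| = 1, but T(v) = (2, 0) has norm 2 -- not preserved.

Therefore the answer is (C).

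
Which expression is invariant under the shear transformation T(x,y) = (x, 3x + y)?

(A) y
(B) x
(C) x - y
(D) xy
B

Under the shear T(x,y) = (x, 3x + y):
Substitute the transformed coordinates into each option and compare with the original:
(A) y  ->  (3x + y) = 3x + y   [differs from y: not invariant]
(B) x  ->  (x) = x   [equals x: invariant]
(C) x - y  ->  (x) - (3x + y) = -2x - y   [differs from x - y: not invariant]
(D) xy  ->  (x)(3x + y) = 3x^2 + xy   [differs from xy: not invariant]

Only option (B), x, is unchanged by the transformation.
A vertical shear moves points parallel to the y-axis, so the x-coordinate (and any function of x alone) is unchanged.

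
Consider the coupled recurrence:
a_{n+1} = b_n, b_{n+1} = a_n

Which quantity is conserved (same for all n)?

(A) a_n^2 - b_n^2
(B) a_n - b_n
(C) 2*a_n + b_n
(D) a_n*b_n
D

Replace a_n by a_{n+1} = b_n and b_n by b_{n+1} = a_n in each option and simplify:
(A) a_n^2 - b_n^2  ->  (b_n)^2 - (a_n)^2 = -a_n^2 + b_n^2   [not conserved]
(B) a_n - b_n  ->  (b_n) - (a_n) = -a_n + b_n   [not conserved]
(C) 2*a_n + b_n  ->  2*(b_n) + (a_n) = a_n + 2*b_n   [not conserved]
(D) a_n*b_n  ->  (b_n)*(a_n) = a_n*b_n   [conserved]

Only (D) a_n*b_n returns to itself after one step, so it is the conserved quantity.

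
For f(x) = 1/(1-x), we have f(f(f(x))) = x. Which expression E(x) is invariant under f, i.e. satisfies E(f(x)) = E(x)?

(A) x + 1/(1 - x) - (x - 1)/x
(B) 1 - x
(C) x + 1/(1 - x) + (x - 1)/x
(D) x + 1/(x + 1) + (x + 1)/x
C

Replace x by f(x) = 1/(1 - x) in each option and simplify. As a quick numerical cross-check, also compare E(5) with E(f(5)) = E(-1/4).

(A) x + 1/(1 - x) - (x - 1)/x  ->  (1/(1 - x)) + 1/(1 - (1/(1 - x))) - ((1/(1 - x)) - 1)/(1/(1 - x)) = (x^2(1 - x) - x + (x - 1)^2)/(x(x - 1)); check: E(5) = 79/20 but E(-1/4) = -89/20.   [not invariant]
(B) 1 - x  ->  1 - (1/(1 - x)) = x/(x - 1); check: E(5) = -4 but E(-1/4) = 5/4.   [not invariant]
(C) x + 1/(1 - x) + (x - 1)/x  ->  (1/(1 - x)) + 1/(1 - (1/(1 - x))) + ((1/(1 - x)) - 1)/(1/(1 - x)), which simplifies back to x + 1/(1 - x) + (x - 1)/x; check: E(5) = 111/20, E(-1/4) = 111/20.   [invariant]
(D) x + 1/(x + 1) + (x + 1)/x  ->  (1/(1 - x)) + 1/((1/(1 - x)) + 1) + ((1/(1 - x)) + 1)/(1/(1 - x)) = (-x^3 + 6x^2 - 11x + 7)/(x^2 - 3x + 2); check: E(5) = 191/30 but E(-1/4) = -23/12.   [not invariant]

Only (C) is unchanged. Indeed f(f(x)) = 1/(1 - 1/(1-x)) = (1-x)/(-x) = (x-1)/x, so E(x) = x + f(x) + f(f(x)) is the sum over the whole 3-cycle; applying f just permutes the three terms cyclically (x -> f(x) -> f(f(x)) -> x), leaving the sum unchanged.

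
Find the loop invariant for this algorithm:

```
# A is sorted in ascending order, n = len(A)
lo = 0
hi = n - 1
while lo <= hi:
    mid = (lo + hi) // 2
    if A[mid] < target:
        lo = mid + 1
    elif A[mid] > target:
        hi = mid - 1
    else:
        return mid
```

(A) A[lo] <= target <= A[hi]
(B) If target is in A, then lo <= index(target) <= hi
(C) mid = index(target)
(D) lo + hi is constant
B

A loop invariant must hold before the first iteration and be re-established by every execution of the body.

(B) If target is in A, then lo <= index(target) <= hi: Before the loop [lo, hi] = [0, n-1] covers every index. When A[mid] < target, sortedness puts target strictly to the right of mid, so setting lo = mid + 1 keeps index(target) in [lo, hi]; symmetrically for hi = mid - 1. Hence 'if target is in A then lo <= index(target) <= hi' holds after every iteration, and when lo > hi it proves target is absent.

The other options fail:
(A) A[lo] <= target <= A[hi]: fails when target is not in A (e.g. target < A[0] already violates it before the loop), so it is not maintained in general.
(C) mid = index(target): mid is just the current probe; it equals index(target) only on the iteration that returns.
(D) lo + hi is constant: each iteration moves exactly one of lo, hi, so lo + hi changes (e.g. 0 + (n-1) becomes (mid+1) + (n-1)).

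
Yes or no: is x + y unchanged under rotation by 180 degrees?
No

Applying rotation by 180 degrees: x' = x*cos(180 degrees) - y*sin(180 degrees) = -x, y' = x*sin(180 degrees) + y*cos(180 degrees) = -y

Substituting into x + y:
(-x) + (-y)
= -x - y

This differs from the original expression x + y, so it is NOT invariant.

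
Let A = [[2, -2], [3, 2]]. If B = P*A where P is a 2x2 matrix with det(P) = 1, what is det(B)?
10

By the multiplicative property of determinants, det(B) = det(P*A) = det(P) * det(A) = det(A),
so the determinant is invariant under multiplication by any determinant-1 matrix; we just need det(A).

det(A) = (2)(2) - (-2)(3) = 4 - (-6) = 10

Therefore det(B) = 1 * 10 = 10.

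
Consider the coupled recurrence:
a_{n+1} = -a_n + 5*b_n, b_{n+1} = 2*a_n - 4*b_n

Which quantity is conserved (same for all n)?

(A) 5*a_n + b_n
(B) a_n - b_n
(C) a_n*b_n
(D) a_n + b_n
D

Replace a_n by a_{n+1} = -a_n + 5*b_n and b_n by b_{n+1} = 2*a_n - 4*b_n in each option and simplify:
(A) 5*a_n + b_n  ->  5*(-a_n + 5*b_n) + (2*a_n - 4*b_n) = -3*a_n + 21*b_n   [not conserved]
(B) a_n - b_n  ->  (-a_n + 5*b_n) - (2*a_n - 4*b_n) = -3*a_n + 9*b_n   [not conserved]
(C) a_n*b_n  ->  (-a_n + 5*b_n)*(2*a_n - 4*b_n) = -2*a_n^2 + 14*a_n*b_n - 20*b_n^2   [not conserved]
(D) a_n + b_n  ->  (-a_n + 5*b_n) + (2*a_n - 4*b_n) = a_n + b_n   [conserved]

Only (D) a_n + b_n returns to itself after one step, so it is the conserved quantity.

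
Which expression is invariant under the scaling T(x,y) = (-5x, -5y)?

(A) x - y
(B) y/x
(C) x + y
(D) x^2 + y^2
B

Under the uniform scaling T(x,y) = (-5x, -5y):
Substitute the transformed coordinates into each option and compare with the original:
(A) x - y  ->  (-5x) - (-5y) = -5x + 5y   [differs from x - y: not invariant]
(B) y/x  ->  (-5y)/(-5x) = y/x   [equals y/x: invariant]
(C) x + y  ->  (-5x) + (-5y) = -5x - 5y   [differs from x + y: not invariant]
(D) x^2 + y^2  ->  (-5x)^2 + (-5y)^2 = 25x^2 + 25y^2   [differs from x^2 + y^2: not invariant]

Only option (B), y/x, is unchanged by the transformation.
The common factor -5 cancels in a ratio of coordinates, while sums, products and sums of squares pick up factors of -5 or 25.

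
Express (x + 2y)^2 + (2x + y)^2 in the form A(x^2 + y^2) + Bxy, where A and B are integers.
5(x^2 + y^2) + 8xy

Expanding: (x + 2y)^2 = x^2 + 4xy + 4y^2
(2x + y)^2 = 4x^2 + 4xy + y^2
Sum = (1+4)(x^2+y^2) + 8xy = 5(x^2 + y^2) + 8xy
This is symmetric in x and y.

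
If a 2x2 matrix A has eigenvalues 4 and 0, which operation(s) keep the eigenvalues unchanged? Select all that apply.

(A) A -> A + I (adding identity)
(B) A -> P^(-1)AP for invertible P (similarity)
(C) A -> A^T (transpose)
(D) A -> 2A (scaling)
B and C

Eigenvalues are preserved by:
1. Similarity transformations: A -> P^(-1)AP (same characteristic polynomial)
2. Transpose: A^T has the same eigenvalues as A

Eigenvalues are NOT preserved by:
- Adding identity: eigenvalues become 4+1, 0+1
- Scaling: eigenvalues become 8, 0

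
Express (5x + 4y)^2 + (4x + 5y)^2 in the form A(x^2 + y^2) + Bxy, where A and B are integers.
41(x^2 + y^2) + 80xy

Expanding: (5x + 4y)^2 = 25x^2 + 40xy + 16y^2
(4x + 5y)^2 = 16x^2 + 40xy + 25y^2
Sum = (25+16)(x^2+y^2) + 80xy = 41(x^2 + y^2) + 80xy
This is symmetric in x and y.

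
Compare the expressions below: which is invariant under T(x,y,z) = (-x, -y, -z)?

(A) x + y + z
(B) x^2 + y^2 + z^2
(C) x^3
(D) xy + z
B

Apply T(x,y,z) = (-x, -y, -z) to each option, i.e. replace (x, y, z) by the transformed coordinates.
Substitute the transformed coordinates into each option and compare with the original:
(A) x + y + z  ->  (-x) + (-y) + (-z) = -x - y - z   [differs from x + y + z: not invariant]
(B) x^2 + y^2 + z^2  ->  (-x)^2 + (-y)^2 + (-z)^2 = x^2 + y^2 + z^2   [equals x^2 + y^2 + z^2: invariant]
(C) x^3  ->  (-x)^3 = -x^3   [differs from x^3: not invariant]
(D) xy + z  ->  (-x)(-y) + (-z) = xy - z   [differs from xy + z: not invariant]

Only option (B), x^2 + y^2 + z^2, is unchanged by the transformation.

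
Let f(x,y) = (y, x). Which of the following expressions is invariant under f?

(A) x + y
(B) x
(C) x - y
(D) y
A

For f(x,y) = (y, x):
After applying f: x' = y, y' = x. So x' + y' = y + x = x + y.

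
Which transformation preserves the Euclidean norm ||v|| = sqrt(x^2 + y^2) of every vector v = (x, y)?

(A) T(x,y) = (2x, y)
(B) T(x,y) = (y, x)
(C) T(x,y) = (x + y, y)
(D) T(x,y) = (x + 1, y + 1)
B

A transformation preserves a norm if ||T(v)|| = ||v|| for every v; a single vector where the norm changes rules an option out.

(A) T(x,y) = (2x, y): v = (1, 0) has norm sqrt((1)^2 + (0)^2) = 1, but T(v) = (2, 0) has norm 2 -- not preserved.
(B) T(x,y) = (y, x): preserves the norm -- it is an orthogonal map (a rotation/reflection), and (y)^2 + (x)^2 simplifies to x^2 + y^2.
(C) T(x,y) = (x + y, y): v = (0, 1) has norm sqrt((0)^2 + (1)^2) = 1, but T(v) = (1, 1) has norm sqrt(2) -- not preserved.
(D) T(x,y) = (x + 1, y + 1): v = (1, 0) has norm sqrt((1)^2 + (0)^2) = 1, but T(v) = (2, 1) has norm sqrt(5) -- not preserved.

Therefore the answer is (B).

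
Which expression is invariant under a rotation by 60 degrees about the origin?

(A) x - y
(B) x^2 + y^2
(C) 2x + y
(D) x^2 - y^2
B

A rotation by 60 degrees sends (x, y) to (x/2 - sqrt(3)y/2, sqrt(3)x/2 + y/2).
Substitute the transformed coordinates into each option and compare with the original:
(A) x - y  ->  (x/2 - sqrt(3)y/2) - (sqrt(3)x/2 + y/2) = -sqrt(3)x/2 + x/2 - sqrt(3)y/2 - y/2   [differs from x - y: not invariant]
(B) x^2 + y^2  ->  (x/2 - sqrt(3)y/2)^2 + (sqrt(3)x/2 + y/2)^2 = x^2 + y^2   [equals x^2 + y^2: invariant]
(C) 2x + y  ->  2(x/2 - sqrt(3)y/2) + (sqrt(3)x/2 + y/2) = sqrt(3)x/2 + x - sqrt(3)y + y/2   [differs from 2x + y: not invariant]
(D) x^2 - y^2  ->  (x/2 - sqrt(3)y/2)^2 - (sqrt(3)x/2 + y/2)^2 = -x^2/2 - sqrt(3)xy + y^2/2   [differs from x^2 - y^2: not invariant]

Only option (B), x^2 + y^2, is unchanged by the transformation.
Geometrically, x^2 + y^2 is the squared distance from the origin, which every rotation about the origin preserves.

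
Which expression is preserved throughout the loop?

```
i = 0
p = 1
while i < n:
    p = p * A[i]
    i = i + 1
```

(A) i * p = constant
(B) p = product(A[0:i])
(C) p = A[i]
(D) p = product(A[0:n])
B

A loop invariant must hold before the first iteration and be re-established by every execution of the body.

(B) p = product(A[0:i]): Initially i = 0 and p = 1 = product of the empty slice A[0:0]. If p = product(A[0:i]) holds at the top of an iteration, the body sets p to product(A[0:i]) * A[i] = product(A[0:i+1]) and then i to i+1, so the property is restored. At exit i = n, giving p = product(A[0:n]).

The other options fail:
(A) i * p = constant: initially i * p = 0, but after one iteration it is 1 * A[0], which is nonzero in general.
(C) p = A[i]: after the first iteration p = A[0] but i = 1; in general p is a product of several elements, not a single one.
(D) p = product(A[0:n]): false before the loop (p = 1, not the full product) -- it only becomes true at exit.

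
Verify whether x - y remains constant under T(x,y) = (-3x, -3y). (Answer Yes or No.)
No

Substitute T(x,y) = (-3x, -3y) into the expression and compare with the original.

Original: x - y
After applying T: (-3x) - (-3y) = -3x + 3y

This differs from the original x - y (difference: -4x + 4y), so the expression is NOT invariant.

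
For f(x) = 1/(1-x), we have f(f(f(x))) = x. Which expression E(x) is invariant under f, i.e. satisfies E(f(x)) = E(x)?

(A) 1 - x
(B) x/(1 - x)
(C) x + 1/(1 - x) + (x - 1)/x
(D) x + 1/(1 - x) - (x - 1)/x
C

Replace x by f(x) = 1/(1 - x) in each option and simplify. As a quick numerical cross-check, also compare E(4) with E(f(4)) = E(-1/3).

(A) 1 - x  ->  1 - (1/(1 - x)) = x/(x - 1); check: E(4) = -3 but E(-1/3) = 4/3.   [not invariant]
(B) x/(1 - x)  ->  (1/(1 - x))/(1 - (1/(1 - x))) = -1/x; check: E(4) = -4/3 but E(-1/3) = -1/4.   [not invariant]
(C) x + 1/(1 - x) + (x - 1)/x  ->  (1/(1 - x)) + 1/(1 - (1/(1 - x))) + ((1/(1 - x)) - 1)/(1/(1 - x)), which simplifies back to x + 1/(1 - x) + (x - 1)/x; check: E(4) = 53/12, E(-1/3) = 53/12.   [invariant]
(D) x + 1/(1 - x) - (x - 1)/x  ->  (1/(1 - x)) + 1/(1 - (1/(1 - x))) - ((1/(1 - x)) - 1)/(1/(1 - x)) = (x^2(1 - x) - x + (x - 1)^2)/(x(x - 1)); check: E(4) = 35/12 but E(-1/3) = -43/12.   [not invariant]

Only (C) is unchanged. Indeed f(f(x)) = 1/(1 - 1/(1-x)) = (1-x)/(-x) = (x-1)/x, so E(x) = x + f(x) + f(f(x)) is the sum over the whole 3-cycle; applying f just permutes the three terms cyclically (x -> f(x) -> f(f(x)) -> x), leaving the sum unchanged.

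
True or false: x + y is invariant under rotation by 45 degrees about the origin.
False

Applying rotation by 45 degrees: x' = x*cos(45 degrees) - y*sin(45 degrees) = sqrt(2)x/2 - sqrt(2)y/2, y' = x*sin(45 degrees) + y*cos(45 degrees) = sqrt(2)x/2 + sqrt(2)y/2

Substituting into x + y:
(sqrt(2)x/2 - sqrt(2)y/2) + (sqrt(2)x/2 + sqrt(2)y/2)
= sqrt(2)x

This differs from the original expression x + y, so it is NOT invariant.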